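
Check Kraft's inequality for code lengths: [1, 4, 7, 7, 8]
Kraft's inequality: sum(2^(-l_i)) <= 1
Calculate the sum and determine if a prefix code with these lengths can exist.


Sum = 2^(-1) + 2^(-4) + 2^(-7) + 2^(-7) + 2^(-8)
    = 0.5 + 0.0625 + 0.0078125 + 0.0078125 + 0.00390625
    = 149/256 = 0.58203125
Since 0.58203125 <= 1, Kraft's inequality IS satisfied.
A prefix code with these lengths CAN exist.

Kraft sum = 0.58203125. Satisfied.


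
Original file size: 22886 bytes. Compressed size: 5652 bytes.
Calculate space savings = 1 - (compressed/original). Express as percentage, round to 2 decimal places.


ratio = compressed/original = 5652/22886 = 0.246963
savings = 1 - ratio = 1 - 0.246963 = 0.753037
as a percentage: 0.753037 * 100 = 75.3%

Space savings = 1 - 5652/22886 = 75.3%


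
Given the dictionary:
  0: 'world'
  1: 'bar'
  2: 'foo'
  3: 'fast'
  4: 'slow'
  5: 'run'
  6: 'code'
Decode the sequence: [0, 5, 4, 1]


Look up each index in the dictionary:
  0 -> 'world'
  5 -> 'run'
  4 -> 'slow'
  1 -> 'bar'

Decoded: "world run slow bar"


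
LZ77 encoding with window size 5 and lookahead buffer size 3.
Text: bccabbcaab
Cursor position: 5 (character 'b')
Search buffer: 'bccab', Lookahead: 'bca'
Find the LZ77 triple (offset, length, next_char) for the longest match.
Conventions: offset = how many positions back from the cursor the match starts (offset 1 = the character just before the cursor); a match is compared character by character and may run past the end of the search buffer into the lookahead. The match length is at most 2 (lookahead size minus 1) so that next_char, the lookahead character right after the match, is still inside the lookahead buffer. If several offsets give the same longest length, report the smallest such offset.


Try each offset into the search buffer:
  offset=1 (pos 4, char 'b'): match length 1
  offset=2 (pos 3, char 'a'): match length 0
  offset=3 (pos 2, char 'c'): match length 0
  offset=4 (pos 1, char 'c'): match length 0
  offset=5 (pos 0, char 'b'): match length 2
Longest match has length 2 at offset 5.
next_char = character at position 5 + 2 = 7 -> 'a'

Best match: offset=5, length=2 (matching 'bc' starting at position 0)
LZ77 triple: (5, 2, 'a')


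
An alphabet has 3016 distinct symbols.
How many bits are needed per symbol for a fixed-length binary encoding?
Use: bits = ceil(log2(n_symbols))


log2(3016) = 11.5584
Bracket: 2^11 = 2048 < 3016 <= 2^12 = 4096
So ceil(log2(3016)) = 12

bits = ceil(log2(3016)) = ceil(11.5584) = 12 bits


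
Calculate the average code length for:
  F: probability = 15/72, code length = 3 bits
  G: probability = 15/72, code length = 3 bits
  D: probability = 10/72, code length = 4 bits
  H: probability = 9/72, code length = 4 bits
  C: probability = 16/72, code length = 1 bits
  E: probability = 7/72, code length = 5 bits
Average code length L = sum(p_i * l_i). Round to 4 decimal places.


Weighted contributions p_i * l_i:
  F: (15/72) * 3 = 45/72
  G: (15/72) * 3 = 45/72
  D: (10/72) * 4 = 40/72
  H: (9/72) * 4 = 36/72
  C: (16/72) * 1 = 16/72
  E: (7/72) * 5 = 35/72
Sum = (45 + 45 + 40 + 36 + 16 + 35)/72 = 217/72

L = 217/72 = 3.0139 bits/symbol


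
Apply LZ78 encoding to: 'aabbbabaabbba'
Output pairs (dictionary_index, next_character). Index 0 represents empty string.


LZ78 encoding steps:
Dictionary: {0: ''}
Step 1: w='' (idx 0), next='a' -> output (0, 'a'), add 'a' as idx 1
Step 2: w='a' (idx 1), next='b' -> output (1, 'b'), add 'ab' as idx 2
Step 3: w='' (idx 0), next='b' -> output (0, 'b'), add 'b' as idx 3
Step 4: w='b' (idx 3), next='a' -> output (3, 'a'), add 'ba' as idx 4
Step 5: w='ba' (idx 4), next='a' -> output (4, 'a'), add 'baa' as idx 5
Step 6: w='b' (idx 3), next='b' -> output (3, 'b'), add 'bb' as idx 6
Step 7: w='ba' (idx 4), end of input -> output (4, '')


Encoded: [(0, 'a'), (1, 'b'), (0, 'b'), (3, 'a'), (4, 'a'), (3, 'b'), (4, '')]


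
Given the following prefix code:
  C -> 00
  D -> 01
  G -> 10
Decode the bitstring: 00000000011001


Decoding step by step:
Bits 00 -> C
Bits 00 -> C
Bits 00 -> C
Bits 00 -> C
Bits 01 -> D
Bits 10 -> G
Bits 01 -> D


Decoded message: CCCCDGD


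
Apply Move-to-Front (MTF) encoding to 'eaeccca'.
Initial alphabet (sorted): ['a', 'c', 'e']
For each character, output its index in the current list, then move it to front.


MTF encoding:
'e': index 2 in ['a', 'c', 'e'] -> ['e', 'a', 'c']
'a': index 1 in ['e', 'a', 'c'] -> ['a', 'e', 'c']
'e': index 1 in ['a', 'e', 'c'] -> ['e', 'a', 'c']
'c': index 2 in ['e', 'a', 'c'] -> ['c', 'e', 'a']
'c': index 0 in ['c', 'e', 'a'] -> ['c', 'e', 'a']
'c': index 0 in ['c', 'e', 'a'] -> ['c', 'e', 'a']
'a': index 2 in ['c', 'e', 'a'] -> ['a', 'c', 'e']


Output: [2, 1, 1, 2, 0, 0, 2]


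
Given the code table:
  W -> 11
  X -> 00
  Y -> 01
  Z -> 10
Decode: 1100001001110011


Decoding:
11 -> W
00 -> X
00 -> X
10 -> Z
01 -> Y
11 -> W
00 -> X
11 -> W


Result: WXXZYWXW


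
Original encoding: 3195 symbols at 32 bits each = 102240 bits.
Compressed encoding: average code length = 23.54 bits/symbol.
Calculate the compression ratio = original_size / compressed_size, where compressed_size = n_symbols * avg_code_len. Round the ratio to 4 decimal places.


original_size = n_symbols * orig_bits = 3195 * 32 = 102240 bits
compressed_size = n_symbols * avg_code_len = 3195 * 23.54 = 75210.3 bits
ratio = original_size / compressed_size = 102240 / 75210.3 = 1.3594

Compression ratio = 1.3594


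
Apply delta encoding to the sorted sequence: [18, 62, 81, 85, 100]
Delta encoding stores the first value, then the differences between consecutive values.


First value: 18
Deltas:
  62 - 18 = 44
  81 - 62 = 19
  85 - 81 = 4
  100 - 85 = 15


Delta encoded: [18, 44, 19, 4, 15]


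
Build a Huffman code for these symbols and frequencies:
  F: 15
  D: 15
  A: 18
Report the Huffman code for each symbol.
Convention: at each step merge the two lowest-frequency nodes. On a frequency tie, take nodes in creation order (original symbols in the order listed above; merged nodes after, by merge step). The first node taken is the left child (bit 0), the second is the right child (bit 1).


Huffman tree construction:
Step 1: Merge F(15) + D(15) = 30
Step 2: Merge A(18) + (F+D)(30) = 48
Read each symbol's code off the tree from the root (left child = 0, right child = 1).

Codes:
  F: 10 (length 2)
  D: 11 (length 2)
  A: 0 (length 1)
Average code length: 78/48 = 1.6250 bits/symbol


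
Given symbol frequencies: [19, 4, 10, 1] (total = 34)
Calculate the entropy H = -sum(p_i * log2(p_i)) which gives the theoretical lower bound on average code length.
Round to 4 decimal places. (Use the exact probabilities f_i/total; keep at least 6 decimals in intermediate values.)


Per-symbol terms -p_i * log2(p_i) with p_i = f_i/34:
  p = 19/34 = 0.558824: log2(p) = -0.839535, -p*log2(p) = 0.469152
  p = 4/34 = 0.117647: log2(p) = -3.087463, -p*log2(p) = 0.363231
  p = 10/34 = 0.294118: log2(p) = -1.765535, -p*log2(p) = 0.519275
  p = 1/34 = 0.029412: log2(p) = -5.087463, -p*log2(p) = 0.149631
H = 0.469152 + 0.363231 + 0.519275 + 0.149631 = 1.501289

H = 1.5013 bits/symbol


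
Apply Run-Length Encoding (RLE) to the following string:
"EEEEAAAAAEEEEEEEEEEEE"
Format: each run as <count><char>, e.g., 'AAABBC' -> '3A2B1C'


Scanning runs left to right:
  i=0: run of 'E' x 4 -> '4E'
  i=4: run of 'A' x 5 -> '5A'
  i=9: run of 'E' x 12 -> '12E'

RLE = 4E5A12E


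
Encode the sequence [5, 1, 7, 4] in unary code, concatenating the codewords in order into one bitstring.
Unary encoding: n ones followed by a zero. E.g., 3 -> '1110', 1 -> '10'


Encode each number as n ones followed by a terminating 0:
  5 -> 111110 (6 bits)
  1 -> 10 (2 bits)
  7 -> 11111110 (8 bits)
  4 -> 11110 (5 bits)
Total length = 6 + 2 + 8 + 5 = 21 bits.

Unary([5, 1, 7, 4]) = 111110101111111011110 (21 bits)


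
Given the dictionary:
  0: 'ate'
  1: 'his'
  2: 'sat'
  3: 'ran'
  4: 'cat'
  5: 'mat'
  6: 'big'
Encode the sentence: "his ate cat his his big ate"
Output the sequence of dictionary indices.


Look up each word in the dictionary:
  'his' -> 1
  'ate' -> 0
  'cat' -> 4
  'his' -> 1
  'his' -> 1
  'big' -> 6
  'ate' -> 0

Encoded: [1, 0, 4, 1, 1, 6, 0]


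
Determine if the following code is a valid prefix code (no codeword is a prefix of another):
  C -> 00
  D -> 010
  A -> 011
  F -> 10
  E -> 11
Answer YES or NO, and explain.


Checking each pair (does one codeword prefix another?):
  C='00' vs D='010': no prefix
  C='00' vs A='011': no prefix
  C='00' vs F='10': no prefix
  C='00' vs E='11': no prefix
  D='010' vs C='00': no prefix
  D='010' vs A='011': no prefix
  D='010' vs F='10': no prefix
  D='010' vs E='11': no prefix
  A='011' vs C='00': no prefix
  A='011' vs D='010': no prefix
  A='011' vs F='10': no prefix
  A='011' vs E='11': no prefix
  F='10' vs C='00': no prefix
  F='10' vs D='010': no prefix
  F='10' vs A='011': no prefix
  F='10' vs E='11': no prefix
  E='11' vs C='00': no prefix
  E='11' vs D='010': no prefix
  E='11' vs A='011': no prefix
  E='11' vs F='10': no prefix
No violation found over all pairs.

YES -- this is a valid prefix code. No codeword is a prefix of any other codeword.


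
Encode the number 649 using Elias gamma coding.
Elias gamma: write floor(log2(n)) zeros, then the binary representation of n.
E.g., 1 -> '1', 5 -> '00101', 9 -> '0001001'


num_bits = floor(log2(649)) + 1 = 10
leading_zeros = num_bits - 1 = 9
binary(649) = 1010001001

Elias gamma(649) = '000000000' + '1010001001' = 0000000001010001001 (19 bits)


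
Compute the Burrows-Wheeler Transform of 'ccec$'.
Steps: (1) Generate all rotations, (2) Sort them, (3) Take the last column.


Rotations (sorted):
  0: $ccec -> last char: c
  1: c$cce -> last char: e
  2: ccec$ -> last char: $
  3: cec$c -> last char: c
  4: ec$cc -> last char: c


BWT = ce$cc


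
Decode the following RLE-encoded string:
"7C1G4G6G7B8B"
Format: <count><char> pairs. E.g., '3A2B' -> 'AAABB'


Expanding each <count><char> pair:
  7C -> 'CCCCCCC'
  1G -> 'G'
  4G -> 'GGGG'
  6G -> 'GGGGGG'
  7B -> 'BBBBBBB'
  8B -> 'BBBBBBBB'

Decoded = CCCCCCCGGGGGGGGGGGBBBBBBBBBBBBBBB


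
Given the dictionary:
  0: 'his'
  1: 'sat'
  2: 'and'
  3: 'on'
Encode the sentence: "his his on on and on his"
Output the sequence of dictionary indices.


Look up each word in the dictionary:
  'his' -> 0
  'his' -> 0
  'on' -> 3
  'on' -> 3
  'and' -> 2
  'on' -> 3
  'his' -> 0

Encoded: [0, 0, 3, 3, 2, 3, 0]


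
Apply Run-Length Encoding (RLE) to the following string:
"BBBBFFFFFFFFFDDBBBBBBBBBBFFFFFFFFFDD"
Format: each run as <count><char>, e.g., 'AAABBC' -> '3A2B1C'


Scanning runs left to right:
  i=0: run of 'B' x 4 -> '4B'
  i=4: run of 'F' x 9 -> '9F'
  i=13: run of 'D' x 2 -> '2D'
  i=15: run of 'B' x 10 -> '10B'
  i=25: run of 'F' x 9 -> '9F'
  i=34: run of 'D' x 2 -> '2D'

RLE = 4B9F2D10B9F2D


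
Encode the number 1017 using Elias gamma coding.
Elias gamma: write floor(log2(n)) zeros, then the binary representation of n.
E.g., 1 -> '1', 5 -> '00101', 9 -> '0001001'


num_bits = floor(log2(1017)) + 1 = 10
leading_zeros = num_bits - 1 = 9
binary(1017) = 1111111001

Elias gamma(1017) = '000000000' + '1111111001' = 0000000001111111001 (19 bits)


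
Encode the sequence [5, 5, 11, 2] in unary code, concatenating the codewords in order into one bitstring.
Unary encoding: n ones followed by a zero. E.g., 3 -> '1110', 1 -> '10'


Encode each number as n ones followed by a terminating 0:
  5 -> 111110 (6 bits)
  5 -> 111110 (6 bits)
  11 -> 111111111110 (12 bits)
  2 -> 110 (3 bits)
Total length = 6 + 6 + 12 + 3 = 27 bits.

Unary([5, 5, 11, 2]) = 111110111110111111111110110 (27 bits)


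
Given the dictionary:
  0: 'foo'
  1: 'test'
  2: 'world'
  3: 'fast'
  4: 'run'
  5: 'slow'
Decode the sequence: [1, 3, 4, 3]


Look up each index in the dictionary:
  1 -> 'test'
  3 -> 'fast'
  4 -> 'run'
  3 -> 'fast'

Decoded: "test fast run fast"


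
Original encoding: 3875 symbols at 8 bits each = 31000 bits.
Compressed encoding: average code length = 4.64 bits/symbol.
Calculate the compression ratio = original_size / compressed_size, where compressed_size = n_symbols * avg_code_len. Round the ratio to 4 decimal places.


original_size = n_symbols * orig_bits = 3875 * 8 = 31000 bits
compressed_size = n_symbols * avg_code_len = 3875 * 4.64 = 17980.0 bits
ratio = original_size / compressed_size = 31000 / 17980.0 = 1.7241

Compression ratio = 1.7241


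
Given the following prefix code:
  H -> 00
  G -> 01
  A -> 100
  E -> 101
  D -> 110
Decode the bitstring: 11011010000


Decoding step by step:
Bits 110 -> D
Bits 110 -> D
Bits 100 -> A
Bits 00 -> H


Decoded message: DDAH


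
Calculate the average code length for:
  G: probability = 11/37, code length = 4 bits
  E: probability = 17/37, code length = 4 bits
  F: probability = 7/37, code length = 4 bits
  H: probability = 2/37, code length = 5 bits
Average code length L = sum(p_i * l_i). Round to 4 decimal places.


Weighted contributions p_i * l_i:
  G: (11/37) * 4 = 44/37
  E: (17/37) * 4 = 68/37
  F: (7/37) * 4 = 28/37
  H: (2/37) * 5 = 10/37
Sum = (44 + 68 + 28 + 10)/37 = 150/37

L = 150/37 = 4.0541 bits/symbol


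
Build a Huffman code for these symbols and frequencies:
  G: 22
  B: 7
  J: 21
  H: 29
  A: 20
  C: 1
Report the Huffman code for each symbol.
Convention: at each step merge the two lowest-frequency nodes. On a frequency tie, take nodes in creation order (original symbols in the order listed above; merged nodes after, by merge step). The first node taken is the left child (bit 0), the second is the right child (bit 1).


Huffman tree construction:
Step 1: Merge C(1) + B(7) = 8
Step 2: Merge (C+B)(8) + A(20) = 28
Step 3: Merge J(21) + G(22) = 43
Step 4: Merge ((C+B)+A)(28) + H(29) = 57
Step 5: Merge (J+G)(43) + (((C+B)+A)+H)(57) = 100
Read each symbol's code off the tree from the root (left child = 0, right child = 1).

Codes:
  G: 01 (length 2)
  B: 1001 (length 4)
  J: 00 (length 2)
  H: 11 (length 2)
  A: 101 (length 3)
  C: 1000 (length 4)
Average code length: 236/100 = 2.3600 bits/symbol


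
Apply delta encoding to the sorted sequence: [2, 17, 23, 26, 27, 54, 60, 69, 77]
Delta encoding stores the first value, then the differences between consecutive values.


First value: 2
Deltas:
  17 - 2 = 15
  23 - 17 = 6
  26 - 23 = 3
  27 - 26 = 1
  54 - 27 = 27
  60 - 54 = 6
  69 - 60 = 9
  77 - 69 = 8


Delta encoded: [2, 15, 6, 3, 1, 27, 6, 9, 8]


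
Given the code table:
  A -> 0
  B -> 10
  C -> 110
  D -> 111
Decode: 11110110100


Decoding:
111 -> D
10 -> B
110 -> C
10 -> B
0 -> A


Result: DBCBA


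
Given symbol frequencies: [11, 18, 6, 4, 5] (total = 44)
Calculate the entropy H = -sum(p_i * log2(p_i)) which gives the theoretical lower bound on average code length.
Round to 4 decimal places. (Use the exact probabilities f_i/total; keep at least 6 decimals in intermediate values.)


Per-symbol terms -p_i * log2(p_i) with p_i = f_i/44:
  p = 11/44 = 0.250000: log2(p) = -2.000000, -p*log2(p) = 0.500000
  p = 18/44 = 0.409091: log2(p) = -1.289507, -p*log2(p) = 0.527525
  p = 6/44 = 0.136364: log2(p) = -2.874469, -p*log2(p) = 0.391973
  p = 4/44 = 0.090909: log2(p) = -3.459432, -p*log2(p) = 0.314494
  p = 5/44 = 0.113636: log2(p) = -3.137504, -p*log2(p) = 0.356534
H = 0.500000 + 0.527525 + 0.391973 + 0.314494 + 0.356534 = 2.090526

H = 2.0905 bits/symbol


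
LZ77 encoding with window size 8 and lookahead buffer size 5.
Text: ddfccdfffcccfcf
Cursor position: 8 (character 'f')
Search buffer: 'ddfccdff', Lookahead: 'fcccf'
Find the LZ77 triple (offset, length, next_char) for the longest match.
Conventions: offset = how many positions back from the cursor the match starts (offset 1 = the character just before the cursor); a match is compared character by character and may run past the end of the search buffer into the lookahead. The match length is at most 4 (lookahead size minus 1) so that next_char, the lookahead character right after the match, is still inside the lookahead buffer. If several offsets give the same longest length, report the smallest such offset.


Try each offset into the search buffer:
  offset=1 (pos 7, char 'f'): match length 1
  offset=2 (pos 6, char 'f'): match length 1
  offset=3 (pos 5, char 'd'): match length 0
  offset=4 (pos 4, char 'c'): match length 0
  offset=5 (pos 3, char 'c'): match length 0
  offset=6 (pos 2, char 'f'): match length 3
  offset=7 (pos 1, char 'd'): match length 0
  offset=8 (pos 0, char 'd'): match length 0
Longest match has length 3 at offset 6.
next_char = character at position 8 + 3 = 11 -> 'c'

Best match: offset=6, length=3 (matching 'fcc' starting at position 2)
LZ77 triple: (6, 3, 'c')


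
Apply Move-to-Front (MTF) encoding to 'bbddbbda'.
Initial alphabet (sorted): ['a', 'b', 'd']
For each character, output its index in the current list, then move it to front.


MTF encoding:
'b': index 1 in ['a', 'b', 'd'] -> ['b', 'a', 'd']
'b': index 0 in ['b', 'a', 'd'] -> ['b', 'a', 'd']
'd': index 2 in ['b', 'a', 'd'] -> ['d', 'b', 'a']
'd': index 0 in ['d', 'b', 'a'] -> ['d', 'b', 'a']
'b': index 1 in ['d', 'b', 'a'] -> ['b', 'd', 'a']
'b': index 0 in ['b', 'd', 'a'] -> ['b', 'd', 'a']
'd': index 1 in ['b', 'd', 'a'] -> ['d', 'b', 'a']
'a': index 2 in ['d', 'b', 'a'] -> ['a', 'd', 'b']


Output: [1, 0, 2, 0, 1, 0, 1, 2]


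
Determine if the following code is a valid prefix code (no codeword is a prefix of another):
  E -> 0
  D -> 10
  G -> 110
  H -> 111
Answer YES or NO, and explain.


Checking each pair (does one codeword prefix another?):
  E='0' vs D='10': no prefix
  E='0' vs G='110': no prefix
  E='0' vs H='111': no prefix
  D='10' vs E='0': no prefix
  D='10' vs G='110': no prefix
  D='10' vs H='111': no prefix
  G='110' vs E='0': no prefix
  G='110' vs D='10': no prefix
  G='110' vs H='111': no prefix
  H='111' vs E='0': no prefix
  H='111' vs D='10': no prefix
  H='111' vs G='110': no prefix
No violation found over all pairs.

YES -- this is a valid prefix code. No codeword is a prefix of any other codeword.


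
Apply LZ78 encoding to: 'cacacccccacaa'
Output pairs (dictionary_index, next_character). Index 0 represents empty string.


LZ78 encoding steps:
Dictionary: {0: ''}
Step 1: w='' (idx 0), next='c' -> output (0, 'c'), add 'c' as idx 1
Step 2: w='' (idx 0), next='a' -> output (0, 'a'), add 'a' as idx 2
Step 3: w='c' (idx 1), next='a' -> output (1, 'a'), add 'ca' as idx 3
Step 4: w='c' (idx 1), next='c' -> output (1, 'c'), add 'cc' as idx 4
Step 5: w='cc' (idx 4), next='c' -> output (4, 'c'), add 'ccc' as idx 5
Step 6: w='a' (idx 2), next='c' -> output (2, 'c'), add 'ac' as idx 6
Step 7: w='a' (idx 2), next='a' -> output (2, 'a'), add 'aa' as idx 7


Encoded: [(0, 'c'), (0, 'a'), (1, 'a'), (1, 'c'), (4, 'c'), (2, 'c'), (2, 'a')]


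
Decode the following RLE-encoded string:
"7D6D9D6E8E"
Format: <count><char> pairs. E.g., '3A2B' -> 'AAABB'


Expanding each <count><char> pair:
  7D -> 'DDDDDDD'
  6D -> 'DDDDDD'
  9D -> 'DDDDDDDDD'
  6E -> 'EEEEEE'
  8E -> 'EEEEEEEE'

Decoded = DDDDDDDDDDDDDDDDDDDDDDEEEEEEEEEEEEEE


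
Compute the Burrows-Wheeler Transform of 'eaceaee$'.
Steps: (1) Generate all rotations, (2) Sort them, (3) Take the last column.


Rotations (sorted):
  0: $eaceaee -> last char: e
  1: aceaee$e -> last char: e
  2: aee$eace -> last char: e
  3: ceaee$ea -> last char: a
  4: e$eaceae -> last char: e
  5: eaceaee$ -> last char: $
  6: eaee$eac -> last char: c
  7: ee$eacea -> last char: a


BWT = eeeae$ca


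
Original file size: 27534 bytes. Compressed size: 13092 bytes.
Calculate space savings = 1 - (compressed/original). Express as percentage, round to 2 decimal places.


ratio = compressed/original = 13092/27534 = 0.475485
savings = 1 - ratio = 1 - 0.475485 = 0.524515
as a percentage: 0.524515 * 100 = 52.45%

Space savings = 1 - 13092/27534 = 52.45%


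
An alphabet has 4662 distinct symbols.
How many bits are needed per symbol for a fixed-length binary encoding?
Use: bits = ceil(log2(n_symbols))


log2(4662) = 12.1867
Bracket: 2^12 = 4096 < 4662 <= 2^13 = 8192
So ceil(log2(4662)) = 13

bits = ceil(log2(4662)) = ceil(12.1867) = 13 bits


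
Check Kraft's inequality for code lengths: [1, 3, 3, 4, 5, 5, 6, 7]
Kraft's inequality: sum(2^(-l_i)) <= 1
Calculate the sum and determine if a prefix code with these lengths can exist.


Sum = 2^(-1) + 2^(-3) + 2^(-3) + 2^(-4) + 2^(-5) + 2^(-5) + 2^(-6) + 2^(-7)
    = 0.5 + 0.125 + 0.125 + 0.0625 + 0.03125 + 0.03125 + 0.015625 + 0.0078125
    = 115/128 = 0.8984375
Since 0.8984375 <= 1, Kraft's inequality IS satisfied.
A prefix code with these lengths CAN exist.

Kraft sum = 0.8984375. Satisfied.


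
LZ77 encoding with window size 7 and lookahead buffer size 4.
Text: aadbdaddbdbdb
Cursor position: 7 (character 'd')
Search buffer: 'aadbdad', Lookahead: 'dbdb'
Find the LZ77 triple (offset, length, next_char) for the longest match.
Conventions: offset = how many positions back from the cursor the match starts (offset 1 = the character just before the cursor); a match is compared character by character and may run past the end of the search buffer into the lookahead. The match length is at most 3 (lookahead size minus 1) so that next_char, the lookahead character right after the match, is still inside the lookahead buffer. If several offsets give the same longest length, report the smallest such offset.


Try each offset into the search buffer:
  offset=1 (pos 6, char 'd'): match length 1
  offset=2 (pos 5, char 'a'): match length 0
  offset=3 (pos 4, char 'd'): match length 1
  offset=4 (pos 3, char 'b'): match length 0
  offset=5 (pos 2, char 'd'): match length 3
  offset=6 (pos 1, char 'a'): match length 0
  offset=7 (pos 0, char 'a'): match length 0
Longest match has length 3 at offset 5.
next_char = character at position 7 + 3 = 10 -> 'b'

Best match: offset=5, length=3 (matching 'dbd' starting at position 2)
LZ77 triple: (5, 3, 'b')


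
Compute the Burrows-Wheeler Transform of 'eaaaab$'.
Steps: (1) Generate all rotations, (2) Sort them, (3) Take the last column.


Rotations (sorted):
  0: $eaaaab -> last char: b
  1: aaaab$e -> last char: e
  2: aaab$ea -> last char: a
  3: aab$eaa -> last char: a
  4: ab$eaaa -> last char: a
  5: b$eaaaa -> last char: a
  6: eaaaab$ -> last char: $


BWT = beaaaa$


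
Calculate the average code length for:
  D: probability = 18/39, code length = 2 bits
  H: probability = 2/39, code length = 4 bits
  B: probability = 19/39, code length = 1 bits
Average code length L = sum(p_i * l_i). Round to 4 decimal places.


Weighted contributions p_i * l_i:
  D: (18/39) * 2 = 36/39
  H: (2/39) * 4 = 8/39
  B: (19/39) * 1 = 19/39
Sum = (36 + 8 + 19)/39 = 63/39

L = 63/39 = 1.6154 bits/symbol


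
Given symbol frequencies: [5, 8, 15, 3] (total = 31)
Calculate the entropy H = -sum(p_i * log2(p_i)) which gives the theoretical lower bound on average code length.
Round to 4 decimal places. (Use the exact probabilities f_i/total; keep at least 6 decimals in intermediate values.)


Per-symbol terms -p_i * log2(p_i) with p_i = f_i/31:
  p = 5/31 = 0.161290: log2(p) = -2.632268, -p*log2(p) = 0.424559
  p = 8/31 = 0.258065: log2(p) = -1.954196, -p*log2(p) = 0.504309
  p = 15/31 = 0.483871: log2(p) = -1.047306, -p*log2(p) = 0.506761
  p = 3/31 = 0.096774: log2(p) = -3.369234, -p*log2(p) = 0.326055
H = 0.424559 + 0.504309 + 0.506761 + 0.326055 = 1.761684

H = 1.7617 bits/symbol


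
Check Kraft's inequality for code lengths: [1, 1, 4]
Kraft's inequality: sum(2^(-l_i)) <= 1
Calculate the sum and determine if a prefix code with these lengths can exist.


Sum = 2^(-1) + 2^(-1) + 2^(-4)
    = 0.5 + 0.5 + 0.0625
    = 17/16 = 1.0625
Since 1.0625 > 1, Kraft's inequality is NOT satisfied.
A prefix code with these lengths CANNOT exist.

Kraft sum = 1.0625. Not satisfied.


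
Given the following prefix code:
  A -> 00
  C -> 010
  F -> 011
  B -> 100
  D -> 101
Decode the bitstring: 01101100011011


Decoding step by step:
Bits 011 -> F
Bits 011 -> F
Bits 00 -> A
Bits 011 -> F
Bits 011 -> F


Decoded message: FFAFF


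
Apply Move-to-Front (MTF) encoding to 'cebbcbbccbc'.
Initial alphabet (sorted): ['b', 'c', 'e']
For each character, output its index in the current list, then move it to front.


MTF encoding:
'c': index 1 in ['b', 'c', 'e'] -> ['c', 'b', 'e']
'e': index 2 in ['c', 'b', 'e'] -> ['e', 'c', 'b']
'b': index 2 in ['e', 'c', 'b'] -> ['b', 'e', 'c']
'b': index 0 in ['b', 'e', 'c'] -> ['b', 'e', 'c']
'c': index 2 in ['b', 'e', 'c'] -> ['c', 'b', 'e']
'b': index 1 in ['c', 'b', 'e'] -> ['b', 'c', 'e']
'b': index 0 in ['b', 'c', 'e'] -> ['b', 'c', 'e']
'c': index 1 in ['b', 'c', 'e'] -> ['c', 'b', 'e']
'c': index 0 in ['c', 'b', 'e'] -> ['c', 'b', 'e']
'b': index 1 in ['c', 'b', 'e'] -> ['b', 'c', 'e']
'c': index 1 in ['b', 'c', 'e'] -> ['c', 'b', 'e']


Output: [1, 2, 2, 0, 2, 1, 0, 1, 0, 1, 1]


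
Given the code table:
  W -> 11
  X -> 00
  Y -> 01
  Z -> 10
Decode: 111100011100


Decoding:
11 -> W
11 -> W
00 -> X
01 -> Y
11 -> W
00 -> X


Result: WWXYWX


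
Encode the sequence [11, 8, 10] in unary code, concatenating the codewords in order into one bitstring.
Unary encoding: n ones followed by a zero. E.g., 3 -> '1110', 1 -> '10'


Encode each number as n ones followed by a terminating 0:
  11 -> 111111111110 (12 bits)
  8 -> 111111110 (9 bits)
  10 -> 11111111110 (11 bits)
Total length = 12 + 9 + 11 = 32 bits.

Unary([11, 8, 10]) = 11111111111011111111011111111110 (32 bits)


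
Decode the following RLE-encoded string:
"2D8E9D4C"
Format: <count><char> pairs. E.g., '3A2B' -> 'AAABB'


Expanding each <count><char> pair:
  2D -> 'DD'
  8E -> 'EEEEEEEE'
  9D -> 'DDDDDDDDD'
  4C -> 'CCCC'

Decoded = DDEEEEEEEEDDDDDDDDDCCCC


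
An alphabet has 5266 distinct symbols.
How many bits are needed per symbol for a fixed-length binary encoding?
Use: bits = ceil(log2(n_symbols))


log2(5266) = 12.3625
Bracket: 2^12 = 4096 < 5266 <= 2^13 = 8192
So ceil(log2(5266)) = 13

bits = ceil(log2(5266)) = ceil(12.3625) = 13 bits


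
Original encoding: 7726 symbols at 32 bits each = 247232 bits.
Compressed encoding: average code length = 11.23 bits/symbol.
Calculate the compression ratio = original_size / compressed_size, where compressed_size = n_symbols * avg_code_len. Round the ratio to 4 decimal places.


original_size = n_symbols * orig_bits = 7726 * 32 = 247232 bits
compressed_size = n_symbols * avg_code_len = 7726 * 11.23 = 86762.98 bits
ratio = original_size / compressed_size = 247232 / 86762.98 = 2.8495

Compression ratio = 2.8495


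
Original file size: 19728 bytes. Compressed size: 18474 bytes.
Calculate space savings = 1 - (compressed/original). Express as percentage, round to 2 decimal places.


ratio = compressed/original = 18474/19728 = 0.936436
savings = 1 - ratio = 1 - 0.936436 = 0.063564
as a percentage: 0.063564 * 100 = 6.36%

Space savings = 1 - 18474/19728 = 6.36%


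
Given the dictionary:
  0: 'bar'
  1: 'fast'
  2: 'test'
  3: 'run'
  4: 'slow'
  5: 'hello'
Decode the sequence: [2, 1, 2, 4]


Look up each index in the dictionary:
  2 -> 'test'
  1 -> 'fast'
  2 -> 'test'
  4 -> 'slow'

Decoded: "test fast test slow"


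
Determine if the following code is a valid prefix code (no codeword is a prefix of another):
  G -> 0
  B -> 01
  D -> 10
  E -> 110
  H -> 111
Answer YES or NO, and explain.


Checking each pair (does one codeword prefix another?):
  G='0' vs B='01': prefix -- VIOLATION

NO -- this is NOT a valid prefix code. G (0) is a prefix of B (01).


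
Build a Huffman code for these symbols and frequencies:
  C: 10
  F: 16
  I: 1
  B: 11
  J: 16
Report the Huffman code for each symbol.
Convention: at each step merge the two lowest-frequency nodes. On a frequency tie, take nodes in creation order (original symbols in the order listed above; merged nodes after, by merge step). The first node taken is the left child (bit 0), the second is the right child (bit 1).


Huffman tree construction:
Step 1: Merge I(1) + C(10) = 11
Step 2: Merge B(11) + (I+C)(11) = 22
Step 3: Merge F(16) + J(16) = 32
Step 4: Merge (B+(I+C))(22) + (F+J)(32) = 54
Read each symbol's code off the tree from the root (left child = 0, right child = 1).

Codes:
  C: 011 (length 3)
  F: 10 (length 2)
  I: 010 (length 3)
  B: 00 (length 2)
  J: 11 (length 2)
Average code length: 119/54 = 2.2037 bits/symbol


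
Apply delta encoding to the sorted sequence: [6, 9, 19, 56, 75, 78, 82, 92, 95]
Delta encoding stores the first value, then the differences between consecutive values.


First value: 6
Deltas:
  9 - 6 = 3
  19 - 9 = 10
  56 - 19 = 37
  75 - 56 = 19
  78 - 75 = 3
  82 - 78 = 4
  92 - 82 = 10
  95 - 92 = 3


Delta encoded: [6, 3, 10, 37, 19, 3, 4, 10, 3]


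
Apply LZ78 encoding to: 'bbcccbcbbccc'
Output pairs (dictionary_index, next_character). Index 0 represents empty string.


LZ78 encoding steps:
Dictionary: {0: ''}
Step 1: w='' (idx 0), next='b' -> output (0, 'b'), add 'b' as idx 1
Step 2: w='b' (idx 1), next='c' -> output (1, 'c'), add 'bc' as idx 2
Step 3: w='' (idx 0), next='c' -> output (0, 'c'), add 'c' as idx 3
Step 4: w='c' (idx 3), next='b' -> output (3, 'b'), add 'cb' as idx 4
Step 5: w='cb' (idx 4), next='b' -> output (4, 'b'), add 'cbb' as idx 5
Step 6: w='c' (idx 3), next='c' -> output (3, 'c'), add 'cc' as idx 6
Step 7: w='c' (idx 3), end of input -> output (3, '')


Encoded: [(0, 'b'), (1, 'c'), (0, 'c'), (3, 'b'), (4, 'b'), (3, 'c'), (3, '')]


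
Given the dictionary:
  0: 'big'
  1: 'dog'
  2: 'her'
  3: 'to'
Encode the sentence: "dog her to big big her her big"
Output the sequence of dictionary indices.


Look up each word in the dictionary:
  'dog' -> 1
  'her' -> 2
  'to' -> 3
  'big' -> 0
  'big' -> 0
  'her' -> 2
  'her' -> 2
  'big' -> 0

Encoded: [1, 2, 3, 0, 0, 2, 2, 0]


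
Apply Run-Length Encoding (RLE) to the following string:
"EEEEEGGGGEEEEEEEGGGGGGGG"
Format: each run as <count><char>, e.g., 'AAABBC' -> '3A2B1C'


Scanning runs left to right:
  i=0: run of 'E' x 5 -> '5E'
  i=5: run of 'G' x 4 -> '4G'
  i=9: run of 'E' x 7 -> '7E'
  i=16: run of 'G' x 8 -> '8G'

RLE = 5E4G7E8G


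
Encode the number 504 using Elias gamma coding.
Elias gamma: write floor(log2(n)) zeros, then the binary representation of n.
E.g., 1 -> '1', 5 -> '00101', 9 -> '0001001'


num_bits = floor(log2(504)) + 1 = 9
leading_zeros = num_bits - 1 = 8
binary(504) = 111111000

Elias gamma(504) = '00000000' + '111111000' = 00000000111111000 (17 bits)


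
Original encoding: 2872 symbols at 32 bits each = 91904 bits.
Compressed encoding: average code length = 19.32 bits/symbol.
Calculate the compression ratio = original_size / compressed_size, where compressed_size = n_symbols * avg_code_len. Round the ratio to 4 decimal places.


original_size = n_symbols * orig_bits = 2872 * 32 = 91904 bits
compressed_size = n_symbols * avg_code_len = 2872 * 19.32 = 55487.04 bits
ratio = original_size / compressed_size = 91904 / 55487.04 = 1.6563

Compression ratio = 1.6563


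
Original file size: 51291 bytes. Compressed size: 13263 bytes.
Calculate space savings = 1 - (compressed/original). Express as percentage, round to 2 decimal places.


ratio = compressed/original = 13263/51291 = 0.258583
savings = 1 - ratio = 1 - 0.258583 = 0.741417
as a percentage: 0.741417 * 100 = 74.14%

Space savings = 1 - 13263/51291 = 74.14%


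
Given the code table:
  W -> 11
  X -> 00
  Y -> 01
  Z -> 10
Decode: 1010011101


Decoding:
10 -> Z
10 -> Z
01 -> Y
11 -> W
01 -> Y


Result: ZZYWY


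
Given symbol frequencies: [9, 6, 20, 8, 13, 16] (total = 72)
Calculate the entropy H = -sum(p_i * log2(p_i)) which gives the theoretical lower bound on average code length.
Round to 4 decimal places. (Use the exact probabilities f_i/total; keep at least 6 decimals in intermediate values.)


Per-symbol terms -p_i * log2(p_i) with p_i = f_i/72:
  p = 9/72 = 0.125000: log2(p) = -3.000000, -p*log2(p) = 0.375000
  p = 6/72 = 0.083333: log2(p) = -3.584963, -p*log2(p) = 0.298747
  p = 20/72 = 0.277778: log2(p) = -1.847997, -p*log2(p) = 0.513332
  p = 8/72 = 0.111111: log2(p) = -3.169925, -p*log2(p) = 0.352214
  p = 13/72 = 0.180556: log2(p) = -2.469485, -p*log2(p) = 0.445879
  p = 16/72 = 0.222222: log2(p) = -2.169925, -p*log2(p) = 0.482206
H = 0.375000 + 0.298747 + 0.513332 + 0.352214 + 0.445879 + 0.482206 = 2.467378

H = 2.4674 bits/symbol


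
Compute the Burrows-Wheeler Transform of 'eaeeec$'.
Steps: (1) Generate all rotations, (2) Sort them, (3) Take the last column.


Rotations (sorted):
  0: $eaeeec -> last char: c
  1: aeeec$e -> last char: e
  2: c$eaeee -> last char: e
  3: eaeeec$ -> last char: $
  4: ec$eaee -> last char: e
  5: eec$eae -> last char: e
  6: eeec$ea -> last char: a


BWT = cee$eea


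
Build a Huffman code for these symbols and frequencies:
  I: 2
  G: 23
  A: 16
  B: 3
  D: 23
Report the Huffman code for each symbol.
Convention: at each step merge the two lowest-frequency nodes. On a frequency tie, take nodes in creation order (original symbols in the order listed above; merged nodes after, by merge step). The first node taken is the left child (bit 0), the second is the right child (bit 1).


Huffman tree construction:
Step 1: Merge I(2) + B(3) = 5
Step 2: Merge (I+B)(5) + A(16) = 21
Step 3: Merge ((I+B)+A)(21) + G(23) = 44
Step 4: Merge D(23) + (((I+B)+A)+G)(44) = 67
Read each symbol's code off the tree from the root (left child = 0, right child = 1).

Codes:
  I: 1000 (length 4)
  G: 11 (length 2)
  A: 101 (length 3)
  B: 1001 (length 4)
  D: 0 (length 1)
Average code length: 137/67 = 2.0448 bits/symbol


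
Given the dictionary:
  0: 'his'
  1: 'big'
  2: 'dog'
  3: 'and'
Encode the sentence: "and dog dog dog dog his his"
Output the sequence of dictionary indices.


Look up each word in the dictionary:
  'and' -> 3
  'dog' -> 2
  'dog' -> 2
  'dog' -> 2
  'dog' -> 2
  'his' -> 0
  'his' -> 0

Encoded: [3, 2, 2, 2, 2, 0, 0]


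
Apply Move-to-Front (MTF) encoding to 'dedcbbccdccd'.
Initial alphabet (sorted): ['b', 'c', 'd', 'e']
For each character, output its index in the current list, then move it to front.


MTF encoding:
'd': index 2 in ['b', 'c', 'd', 'e'] -> ['d', 'b', 'c', 'e']
'e': index 3 in ['d', 'b', 'c', 'e'] -> ['e', 'd', 'b', 'c']
'd': index 1 in ['e', 'd', 'b', 'c'] -> ['d', 'e', 'b', 'c']
'c': index 3 in ['d', 'e', 'b', 'c'] -> ['c', 'd', 'e', 'b']
'b': index 3 in ['c', 'd', 'e', 'b'] -> ['b', 'c', 'd', 'e']
'b': index 0 in ['b', 'c', 'd', 'e'] -> ['b', 'c', 'd', 'e']
'c': index 1 in ['b', 'c', 'd', 'e'] -> ['c', 'b', 'd', 'e']
'c': index 0 in ['c', 'b', 'd', 'e'] -> ['c', 'b', 'd', 'e']
'd': index 2 in ['c', 'b', 'd', 'e'] -> ['d', 'c', 'b', 'e']
'c': index 1 in ['d', 'c', 'b', 'e'] -> ['c', 'd', 'b', 'e']
'c': index 0 in ['c', 'd', 'b', 'e'] -> ['c', 'd', 'b', 'e']
'd': index 1 in ['c', 'd', 'b', 'e'] -> ['d', 'c', 'b', 'e']


Output: [2, 3, 1, 3, 3, 0, 1, 0, 2, 1, 0, 1]


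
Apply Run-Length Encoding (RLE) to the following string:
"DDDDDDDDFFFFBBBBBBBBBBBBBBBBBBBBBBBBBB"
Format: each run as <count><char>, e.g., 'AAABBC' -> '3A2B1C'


Scanning runs left to right:
  i=0: run of 'D' x 8 -> '8D'
  i=8: run of 'F' x 4 -> '4F'
  i=12: run of 'B' x 26 -> '26B'

RLE = 8D4F26B


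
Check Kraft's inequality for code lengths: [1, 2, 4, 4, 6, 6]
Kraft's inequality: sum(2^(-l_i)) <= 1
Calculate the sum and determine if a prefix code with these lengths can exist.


Sum = 2^(-1) + 2^(-2) + 2^(-4) + 2^(-4) + 2^(-6) + 2^(-6)
    = 0.5 + 0.25 + 0.0625 + 0.0625 + 0.015625 + 0.015625
    = 58/64 = 0.90625
Since 0.90625 <= 1, Kraft's inequality IS satisfied.
A prefix code with these lengths CAN exist.

Kraft sum = 0.90625. Satisfied.


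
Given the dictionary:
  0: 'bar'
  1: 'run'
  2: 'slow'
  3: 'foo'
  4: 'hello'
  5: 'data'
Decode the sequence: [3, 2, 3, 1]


Look up each index in the dictionary:
  3 -> 'foo'
  2 -> 'slow'
  3 -> 'foo'
  1 -> 'run'

Decoded: "foo slow foo run"


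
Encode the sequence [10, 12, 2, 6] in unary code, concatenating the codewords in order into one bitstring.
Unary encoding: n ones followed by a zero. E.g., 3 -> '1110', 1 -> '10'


Encode each number as n ones followed by a terminating 0:
  10 -> 11111111110 (11 bits)
  12 -> 1111111111110 (13 bits)
  2 -> 110 (3 bits)
  6 -> 1111110 (7 bits)
Total length = 11 + 13 + 3 + 7 = 34 bits.

Unary([10, 12, 2, 6]) = 1111111111011111111111101101111110 (34 bits)


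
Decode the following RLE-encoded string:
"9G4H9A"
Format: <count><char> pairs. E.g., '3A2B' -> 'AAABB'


Expanding each <count><char> pair:
  9G -> 'GGGGGGGGG'
  4H -> 'HHHH'
  9A -> 'AAAAAAAAA'

Decoded = GGGGGGGGGHHHHAAAAAAAAA


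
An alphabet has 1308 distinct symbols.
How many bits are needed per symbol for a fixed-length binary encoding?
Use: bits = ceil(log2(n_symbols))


log2(1308) = 10.3531
Bracket: 2^10 = 1024 < 1308 <= 2^11 = 2048
So ceil(log2(1308)) = 11

bits = ceil(log2(1308)) = ceil(10.3531) = 11 bits


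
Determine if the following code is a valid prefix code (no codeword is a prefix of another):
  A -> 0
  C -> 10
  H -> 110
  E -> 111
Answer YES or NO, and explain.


Checking each pair (does one codeword prefix another?):
  A='0' vs C='10': no prefix
  A='0' vs H='110': no prefix
  A='0' vs E='111': no prefix
  C='10' vs A='0': no prefix
  C='10' vs H='110': no prefix
  C='10' vs E='111': no prefix
  H='110' vs A='0': no prefix
  H='110' vs C='10': no prefix
  H='110' vs E='111': no prefix
  E='111' vs A='0': no prefix
  E='111' vs C='10': no prefix
  E='111' vs H='110': no prefix
No violation found over all pairs.

YES -- this is a valid prefix code. No codeword is a prefix of any other codeword.


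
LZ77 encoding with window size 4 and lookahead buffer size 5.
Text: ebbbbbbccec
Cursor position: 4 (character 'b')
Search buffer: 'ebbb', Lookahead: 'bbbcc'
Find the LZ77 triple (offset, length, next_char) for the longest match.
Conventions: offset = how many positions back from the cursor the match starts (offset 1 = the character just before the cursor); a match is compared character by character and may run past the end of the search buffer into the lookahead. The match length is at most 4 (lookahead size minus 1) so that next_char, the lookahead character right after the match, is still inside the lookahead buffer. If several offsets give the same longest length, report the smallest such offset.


Try each offset into the search buffer:
  offset=1 (pos 3, char 'b'): match length 3
  offset=2 (pos 2, char 'b'): match length 3
  offset=3 (pos 1, char 'b'): match length 3
  offset=4 (pos 0, char 'e'): match length 0
Longest match has length 3, found at offsets 1, 2, 3; take the smallest, offset 1.
next_char = character at position 4 + 3 = 7 -> 'c'

Best match: offset=1, length=3 (matching 'bbb' starting at position 3)
LZ77 triple: (1, 3, 'c')


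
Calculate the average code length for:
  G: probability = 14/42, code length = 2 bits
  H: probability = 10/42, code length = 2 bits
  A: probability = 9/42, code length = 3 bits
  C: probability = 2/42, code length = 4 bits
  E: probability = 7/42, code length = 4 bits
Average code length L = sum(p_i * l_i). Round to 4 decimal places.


Weighted contributions p_i * l_i:
  G: (14/42) * 2 = 28/42
  H: (10/42) * 2 = 20/42
  A: (9/42) * 3 = 27/42
  C: (2/42) * 4 = 8/42
  E: (7/42) * 4 = 28/42
Sum = (28 + 20 + 27 + 8 + 28)/42 = 111/42

L = 111/42 = 2.6429 bits/symbol


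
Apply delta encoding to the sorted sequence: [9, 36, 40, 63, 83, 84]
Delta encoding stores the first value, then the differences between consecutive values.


First value: 9
Deltas:
  36 - 9 = 27
  40 - 36 = 4
  63 - 40 = 23
  83 - 63 = 20
  84 - 83 = 1


Delta encoded: [9, 27, 4, 23, 20, 1]


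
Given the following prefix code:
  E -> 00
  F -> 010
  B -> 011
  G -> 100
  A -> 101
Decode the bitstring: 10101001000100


Decoding step by step:
Bits 101 -> A
Bits 010 -> F
Bits 010 -> F
Bits 00 -> E
Bits 100 -> G


Decoded message: AFFEG


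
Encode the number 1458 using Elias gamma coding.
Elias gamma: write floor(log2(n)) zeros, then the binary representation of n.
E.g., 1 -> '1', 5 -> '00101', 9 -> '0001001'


num_bits = floor(log2(1458)) + 1 = 11
leading_zeros = num_bits - 1 = 10
binary(1458) = 10110110010

Elias gamma(1458) = '0000000000' + '10110110010' = 000000000010110110010 (21 bits)
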